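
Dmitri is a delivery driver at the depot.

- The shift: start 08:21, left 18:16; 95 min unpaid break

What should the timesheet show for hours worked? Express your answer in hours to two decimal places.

8.33 hours

The shift: 08:21–18:16 = 9 h 55 min; less 95 min break → 8 h 20 min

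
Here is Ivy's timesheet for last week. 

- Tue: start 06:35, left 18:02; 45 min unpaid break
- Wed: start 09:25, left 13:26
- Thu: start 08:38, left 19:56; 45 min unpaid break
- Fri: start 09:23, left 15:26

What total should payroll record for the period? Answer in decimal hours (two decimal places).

Tue: 06:35–18:02 = 11 h 27 min; less 45 min break → 10 h 42 min
Wed: 09:25–13:26 = 4 h 1 min
Thu: 08:38–19:56 = 11 h 18 min; less 45 min break → 10 h 33 min
Fri: 09:23–15:26 = 6 h 3 min
Total: 10 h 42 min + 4 h 1 min + 10 h 33 min + 6 h 3 min = 31 h 19 min.

31.32 hours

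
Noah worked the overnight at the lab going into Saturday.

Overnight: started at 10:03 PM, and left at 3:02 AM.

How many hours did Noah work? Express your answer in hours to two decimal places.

4.98 hours

Overnight: 10:03 PM → midnight = 1 h 57 min; midnight → 3:02 AM = 3 h 2 min; span 4 h 59 min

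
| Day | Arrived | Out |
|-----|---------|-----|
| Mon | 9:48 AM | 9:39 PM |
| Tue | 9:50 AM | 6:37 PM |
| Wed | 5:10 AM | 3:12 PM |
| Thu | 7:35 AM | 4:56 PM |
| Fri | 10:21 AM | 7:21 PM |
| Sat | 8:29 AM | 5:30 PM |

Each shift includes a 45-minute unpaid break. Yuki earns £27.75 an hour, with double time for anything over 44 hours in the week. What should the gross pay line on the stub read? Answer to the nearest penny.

Mon: 9:48 AM–9:39 PM = 11 h 51 min; less 45 min break → 11 h 6 min
Tue: 9:50 AM–6:37 PM = 8 h 47 min; less 45 min break → 8 h 2 min
Wed: 5:10 AM–3:12 PM = 10 h 2 min; less 45 min break → 9 h 17 min
Thu: 7:35 AM–4:56 PM = 9 h 21 min; less 45 min break → 8 h 36 min
Fri: 10:21 AM–7:21 PM = 9 h 0 min; less 45 min break → 8 h 15 min
Sat: 8:29 AM–5:30 PM = 9 h 1 min; less 45 min break → 8 h 16 min
Total worked: 53 h 32 min = 3212 min.
Regular 44 h 0 min = 2640 min at £27.75/h; overtime 9 h 32 min = 572 min at £55.50/h.
Pay = (2640 × £27.75 + 572 × £55.50) ÷ 60 = £1750.10.

£1750.10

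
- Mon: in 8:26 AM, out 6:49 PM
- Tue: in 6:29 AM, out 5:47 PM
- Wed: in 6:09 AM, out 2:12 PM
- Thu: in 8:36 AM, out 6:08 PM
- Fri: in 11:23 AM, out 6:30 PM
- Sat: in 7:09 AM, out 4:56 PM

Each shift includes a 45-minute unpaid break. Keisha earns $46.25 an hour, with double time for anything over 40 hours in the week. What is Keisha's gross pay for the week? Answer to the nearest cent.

Mon: 8:26 AM–6:49 PM = 10 h 23 min; less 45 min break → 9 h 38 min
Tue: 6:29 AM–5:47 PM = 11 h 18 min; less 45 min break → 10 h 33 min
Wed: 6:09 AM–2:12 PM = 8 h 3 min; less 45 min break → 7 h 18 min
Thu: 8:36 AM–6:08 PM = 9 h 32 min; less 45 min break → 8 h 47 min
Fri: 11:23 AM–6:30 PM = 7 h 7 min; less 45 min break → 6 h 22 min
Sat: 7:09 AM–4:56 PM = 9 h 47 min; less 45 min break → 9 h 2 min
Total worked: 51 h 40 min = 3100 min.
Regular 40 h 0 min = 2400 min at $46.25/h; overtime 11 h 40 min = 700 min at $92.50/h.
Pay = (2400 × $46.25 + 700 × $92.50) ÷ 60 = $2929.17.

$2929.17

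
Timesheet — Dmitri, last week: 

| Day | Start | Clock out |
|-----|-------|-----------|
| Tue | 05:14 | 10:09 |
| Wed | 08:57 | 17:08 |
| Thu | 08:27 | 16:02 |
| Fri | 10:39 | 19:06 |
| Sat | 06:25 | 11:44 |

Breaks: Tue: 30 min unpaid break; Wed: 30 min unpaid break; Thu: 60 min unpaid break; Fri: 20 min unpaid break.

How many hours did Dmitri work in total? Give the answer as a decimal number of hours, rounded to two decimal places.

32.12 hours

Tue: 05:14–10:09 = 4 h 55 min; less 30 min break → 4 h 25 min
Wed: 08:57–17:08 = 8 h 11 min; less 30 min break → 7 h 41 min
Thu: 08:27–16:02 = 7 h 35 min; less 60 min break → 6 h 35 min
Fri: 10:39–19:06 = 8 h 27 min; less 20 min break → 8 h 7 min
Sat: 06:25–11:44 = 5 h 19 min
Total: 4 h 25 min + 7 h 41 min + 6 h 35 min + 8 h 7 min + 5 h 19 min = 32 h 7 min.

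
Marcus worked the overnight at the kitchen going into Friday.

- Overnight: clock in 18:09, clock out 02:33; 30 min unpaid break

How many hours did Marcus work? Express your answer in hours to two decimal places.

Overnight: 18:09 → midnight = 5 h 51 min; midnight → 02:33 = 2 h 33 min; span 8 h 24 min; less 30 min break → 7 h 54 min

7.90 hours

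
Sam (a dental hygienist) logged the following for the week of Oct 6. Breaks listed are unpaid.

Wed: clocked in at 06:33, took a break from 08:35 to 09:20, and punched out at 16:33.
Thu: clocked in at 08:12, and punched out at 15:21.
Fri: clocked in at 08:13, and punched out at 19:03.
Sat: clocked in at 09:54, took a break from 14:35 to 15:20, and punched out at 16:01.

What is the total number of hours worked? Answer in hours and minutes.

Wed: 06:33–16:33 = 10 h 0 min; less 45 min break → 9 h 15 min
Thu: 08:12–15:21 = 7 h 9 min
Fri: 08:13–19:03 = 10 h 50 min
Sat: 09:54–16:01 = 6 h 7 min; less 45 min break → 5 h 22 min
Total: 9 h 15 min + 7 h 9 min + 10 h 50 min + 5 h 22 min = 32 h 36 min.

32 h 36 min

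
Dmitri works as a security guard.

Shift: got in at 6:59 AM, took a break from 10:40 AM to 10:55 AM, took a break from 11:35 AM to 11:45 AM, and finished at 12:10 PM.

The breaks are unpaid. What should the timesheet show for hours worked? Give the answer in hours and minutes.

4 h 46 min

Shift: 6:59 AM–12:10 PM = 5 h 11 min; less 25 min break → 4 h 46 min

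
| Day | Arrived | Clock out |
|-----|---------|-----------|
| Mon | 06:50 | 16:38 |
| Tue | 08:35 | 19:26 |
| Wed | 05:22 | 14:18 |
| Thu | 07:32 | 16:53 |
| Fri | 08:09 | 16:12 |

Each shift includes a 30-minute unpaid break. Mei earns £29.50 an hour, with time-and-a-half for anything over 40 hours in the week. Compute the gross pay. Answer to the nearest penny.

£1378.39

Mon: 06:50–16:38 = 9 h 48 min; less 30 min break → 9 h 18 min
Tue: 08:35–19:26 = 10 h 51 min; less 30 min break → 10 h 21 min
Wed: 05:22–14:18 = 8 h 56 min; less 30 min break → 8 h 26 min
Thu: 07:32–16:53 = 9 h 21 min; less 30 min break → 8 h 51 min
Fri: 08:09–16:12 = 8 h 3 min; less 30 min break → 7 h 33 min
Total worked: 44 h 29 min = 2669 min.
Regular 40 h 0 min = 2400 min at £29.50/h; overtime 4 h 29 min = 269 min at £44.25/h.
Pay = (2400 × £29.50 + 269 × £44.25) ÷ 60 = £1378.39.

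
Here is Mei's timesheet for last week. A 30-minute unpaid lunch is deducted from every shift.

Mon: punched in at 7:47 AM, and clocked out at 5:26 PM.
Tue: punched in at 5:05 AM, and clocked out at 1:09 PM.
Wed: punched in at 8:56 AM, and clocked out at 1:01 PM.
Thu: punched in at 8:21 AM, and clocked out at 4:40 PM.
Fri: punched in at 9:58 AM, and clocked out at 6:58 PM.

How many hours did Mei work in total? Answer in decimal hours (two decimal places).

36.62 hours

Mon: 7:47 AM–5:26 PM = 9 h 39 min; less 30 min break → 9 h 9 min
Tue: 5:05 AM–1:09 PM = 8 h 4 min; less 30 min break → 7 h 34 min
Wed: 8:56 AM–1:01 PM = 4 h 5 min; less 30 min break → 3 h 35 min
Thu: 8:21 AM–4:40 PM = 8 h 19 min; less 30 min break → 7 h 49 min
Fri: 9:58 AM–6:58 PM = 9 h 0 min; less 30 min break → 8 h 30 min
Total: 9 h 9 min + 7 h 34 min + 3 h 35 min + 7 h 49 min + 8 h 30 min = 36 h 37 min.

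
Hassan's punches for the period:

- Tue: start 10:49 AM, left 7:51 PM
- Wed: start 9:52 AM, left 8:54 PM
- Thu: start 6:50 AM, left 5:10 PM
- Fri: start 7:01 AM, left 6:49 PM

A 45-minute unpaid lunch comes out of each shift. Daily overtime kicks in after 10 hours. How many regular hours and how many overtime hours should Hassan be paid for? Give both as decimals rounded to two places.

Regular 37.87 hours, overtime 1.33 hours

Tue: 10:49 AM–7:51 PM = 9 h 2 min; less 45 min break → 8 h 17 min
Wed: 9:52 AM–8:54 PM = 11 h 2 min; less 45 min break → 10 h 17 min
Thu: 6:50 AM–5:10 PM = 10 h 20 min; less 45 min break → 9 h 35 min
Fri: 7:01 AM–6:49 PM = 11 h 48 min; less 45 min break → 11 h 3 min
Tue reg 8 h 17 min / OT 0 h 0 min; Wed reg 10 h 0 min / OT 0 h 17 min; Thu reg 9 h 35 min / OT 0 h 0 min; Fri reg 10 h 0 min / OT 1 h 3 min.
Totals: regular 37 h 52 min, overtime 1 h 20 min.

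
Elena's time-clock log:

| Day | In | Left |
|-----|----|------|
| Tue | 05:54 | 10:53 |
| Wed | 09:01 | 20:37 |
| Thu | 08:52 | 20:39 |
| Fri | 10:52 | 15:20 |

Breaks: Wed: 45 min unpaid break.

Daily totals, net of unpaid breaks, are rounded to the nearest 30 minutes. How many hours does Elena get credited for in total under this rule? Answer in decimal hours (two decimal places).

Tue: 05:54–10:53 = 4 h 59 min → rounds to 5 h 0 min
Wed: 09:01–20:37 = 11 h 36 min − 45 min = 10 h 51 min → rounds to 11 h 0 min
Thu: 08:52–20:39 = 11 h 47 min → rounds to 12 h 0 min
Fri: 10:52–15:20 = 4 h 28 min → rounds to 4 h 30 min
Total credited: 32 h 30 min.

32.50 hours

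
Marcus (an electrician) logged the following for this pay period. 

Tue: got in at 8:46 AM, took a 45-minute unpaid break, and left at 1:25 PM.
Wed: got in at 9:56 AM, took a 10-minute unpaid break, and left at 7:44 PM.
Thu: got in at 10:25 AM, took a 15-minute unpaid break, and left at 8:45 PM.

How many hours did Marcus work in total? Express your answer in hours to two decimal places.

23.62 hours

Tue: 8:46 AM–1:25 PM = 4 h 39 min; less 45 min break → 3 h 54 min
Wed: 9:56 AM–7:44 PM = 9 h 48 min; less 10 min break → 9 h 38 min
Thu: 10:25 AM–8:45 PM = 10 h 20 min; less 15 min break → 10 h 5 min
Total: 3 h 54 min + 9 h 38 min + 10 h 5 min = 23 h 37 min.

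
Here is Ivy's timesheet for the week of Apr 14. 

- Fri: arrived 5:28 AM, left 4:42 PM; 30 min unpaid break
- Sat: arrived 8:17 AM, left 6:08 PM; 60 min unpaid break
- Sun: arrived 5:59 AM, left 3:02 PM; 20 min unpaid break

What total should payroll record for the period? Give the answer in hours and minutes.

Fri: 5:28 AM–4:42 PM = 11 h 14 min; less 30 min break → 10 h 44 min
Sat: 8:17 AM–6:08 PM = 9 h 51 min; less 60 min break → 8 h 51 min
Sun: 5:59 AM–3:02 PM = 9 h 3 min; less 20 min break → 8 h 43 min
Total: 10 h 44 min + 8 h 51 min + 8 h 43 min = 28 h 18 min.

28 h 18 min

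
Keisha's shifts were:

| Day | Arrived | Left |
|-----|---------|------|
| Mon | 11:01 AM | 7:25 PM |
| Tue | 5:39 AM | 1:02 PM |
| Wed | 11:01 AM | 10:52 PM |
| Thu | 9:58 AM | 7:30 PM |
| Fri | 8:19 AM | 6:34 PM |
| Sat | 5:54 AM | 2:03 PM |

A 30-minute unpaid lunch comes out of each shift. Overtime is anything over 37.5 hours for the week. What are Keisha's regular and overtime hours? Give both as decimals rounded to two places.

Mon: 11:01 AM–7:25 PM = 8 h 24 min; less 30 min break → 7 h 54 min
Tue: 5:39 AM–1:02 PM = 7 h 23 min; less 30 min break → 6 h 53 min
Wed: 11:01 AM–10:52 PM = 11 h 51 min; less 30 min break → 11 h 21 min
Thu: 9:58 AM–7:30 PM = 9 h 32 min; less 30 min break → 9 h 2 min
Fri: 8:19 AM–6:34 PM = 10 h 15 min; less 30 min break → 9 h 45 min
Sat: 5:54 AM–2:03 PM = 8 h 9 min; less 30 min break → 7 h 39 min
Total worked: 52 h 34 min = 52.57 h.
Threshold 37.5 h → overtime 15 h 4 min, regular 37 h 30 min.

Regular 37.50 hours, overtime 15.07 hours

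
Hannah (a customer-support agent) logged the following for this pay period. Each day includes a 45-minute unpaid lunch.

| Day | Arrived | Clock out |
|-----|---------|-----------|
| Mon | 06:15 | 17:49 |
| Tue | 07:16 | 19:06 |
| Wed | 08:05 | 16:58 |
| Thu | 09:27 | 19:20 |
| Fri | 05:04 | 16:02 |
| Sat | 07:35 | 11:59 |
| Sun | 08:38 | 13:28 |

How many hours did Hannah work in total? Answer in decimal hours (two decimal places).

Mon: 06:15–17:49 = 11 h 34 min; less 45 min break → 10 h 49 min
Tue: 07:16–19:06 = 11 h 50 min; less 45 min break → 11 h 5 min
Wed: 08:05–16:58 = 8 h 53 min; less 45 min break → 8 h 8 min
Thu: 09:27–19:20 = 9 h 53 min; less 45 min break → 9 h 8 min
Fri: 05:04–16:02 = 10 h 58 min; less 45 min break → 10 h 13 min
Sat: 07:35–11:59 = 4 h 24 min; less 45 min break → 3 h 39 min
Sun: 08:38–13:28 = 4 h 50 min; less 45 min break → 4 h 5 min
Total: 10 h 49 min + 11 h 5 min + 8 h 8 min + 9 h 8 min + 10 h 13 min + 3 h 39 min + 4 h 5 min = 57 h 7 min.

57.12 hours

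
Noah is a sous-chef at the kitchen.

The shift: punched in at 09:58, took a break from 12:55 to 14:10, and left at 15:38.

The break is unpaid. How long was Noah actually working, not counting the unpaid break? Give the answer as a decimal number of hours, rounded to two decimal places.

The shift: 09:58–15:38 = 5 h 40 min; less 75 min break → 4 h 25 min

4.42 hours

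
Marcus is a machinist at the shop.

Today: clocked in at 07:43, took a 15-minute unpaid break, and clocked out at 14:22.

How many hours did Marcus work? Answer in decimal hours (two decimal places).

Today: 07:43–14:22 = 6 h 39 min; less 15 min break → 6 h 24 min

6.40 hours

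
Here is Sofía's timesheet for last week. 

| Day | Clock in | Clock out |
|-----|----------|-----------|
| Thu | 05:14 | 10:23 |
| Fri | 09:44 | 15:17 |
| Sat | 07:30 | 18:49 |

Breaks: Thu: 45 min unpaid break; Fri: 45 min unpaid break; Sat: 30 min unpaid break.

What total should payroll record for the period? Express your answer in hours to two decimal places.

20.02 hours

Thu: 05:14–10:23 = 5 h 9 min; less 45 min break → 4 h 24 min
Fri: 09:44–15:17 = 5 h 33 min; less 45 min break → 4 h 48 min
Sat: 07:30–18:49 = 11 h 19 min; less 30 min break → 10 h 49 min
Total: 4 h 24 min + 4 h 48 min + 10 h 49 min = 20 h 1 min.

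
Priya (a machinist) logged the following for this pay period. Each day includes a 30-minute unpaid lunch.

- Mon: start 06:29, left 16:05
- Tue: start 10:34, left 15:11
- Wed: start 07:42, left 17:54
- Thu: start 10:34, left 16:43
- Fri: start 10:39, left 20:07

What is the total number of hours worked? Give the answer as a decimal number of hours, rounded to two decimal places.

37.53 hours

Mon: 06:29–16:05 = 9 h 36 min; less 30 min break → 9 h 6 min
Tue: 10:34–15:11 = 4 h 37 min; less 30 min break → 4 h 7 min
Wed: 07:42–17:54 = 10 h 12 min; less 30 min break → 9 h 42 min
Thu: 10:34–16:43 = 6 h 9 min; less 30 min break → 5 h 39 min
Fri: 10:39–20:07 = 9 h 28 min; less 30 min break → 8 h 58 min
Total: 9 h 6 min + 4 h 7 min + 9 h 42 min + 5 h 39 min + 8 h 58 min = 37 h 32 min.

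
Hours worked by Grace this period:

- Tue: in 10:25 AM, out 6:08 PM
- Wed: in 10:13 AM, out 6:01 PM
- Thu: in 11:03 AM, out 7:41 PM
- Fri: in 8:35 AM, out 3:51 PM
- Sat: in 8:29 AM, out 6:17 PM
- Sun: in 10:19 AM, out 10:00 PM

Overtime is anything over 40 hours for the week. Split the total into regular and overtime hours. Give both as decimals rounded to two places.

Tue: 10:25 AM–6:08 PM = 7 h 43 min
Wed: 10:13 AM–6:01 PM = 7 h 48 min
Thu: 11:03 AM–7:41 PM = 8 h 38 min
Fri: 8:35 AM–3:51 PM = 7 h 16 min
Sat: 8:29 AM–6:17 PM = 9 h 48 min
Sun: 10:19 AM–10:00 PM = 11 h 41 min
Total worked: 52 h 54 min = 52.90 h.
Threshold 40 h → overtime 12 h 54 min, regular 40 h 0 min.

Regular 40.00 hours, overtime 12.90 hours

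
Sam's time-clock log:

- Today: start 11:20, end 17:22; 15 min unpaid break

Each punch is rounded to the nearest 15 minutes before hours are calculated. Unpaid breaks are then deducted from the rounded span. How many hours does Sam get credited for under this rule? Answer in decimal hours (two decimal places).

5.75 hours

Today: in 11:20→11:15, out 17:22→17:15; 6 h 0 min − 15 min = 5 h 45 min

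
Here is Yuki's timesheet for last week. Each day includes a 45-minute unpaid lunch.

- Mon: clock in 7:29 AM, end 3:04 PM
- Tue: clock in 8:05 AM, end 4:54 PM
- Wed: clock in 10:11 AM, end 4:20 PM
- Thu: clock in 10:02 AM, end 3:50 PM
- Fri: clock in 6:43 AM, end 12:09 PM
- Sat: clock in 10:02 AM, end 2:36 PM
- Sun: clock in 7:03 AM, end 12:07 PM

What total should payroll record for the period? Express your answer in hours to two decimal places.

38.17 hours

Mon: 7:29 AM–3:04 PM = 7 h 35 min; less 45 min break → 6 h 50 min
Tue: 8:05 AM–4:54 PM = 8 h 49 min; less 45 min break → 8 h 4 min
Wed: 10:11 AM–4:20 PM = 6 h 9 min; less 45 min break → 5 h 24 min
Thu: 10:02 AM–3:50 PM = 5 h 48 min; less 45 min break → 5 h 3 min
Fri: 6:43 AM–12:09 PM = 5 h 26 min; less 45 min break → 4 h 41 min
Sat: 10:02 AM–2:36 PM = 4 h 34 min; less 45 min break → 3 h 49 min
Sun: 7:03 AM–12:07 PM = 5 h 4 min; less 45 min break → 4 h 19 min
Total: 6 h 50 min + 8 h 4 min + 5 h 24 min + 5 h 3 min + 4 h 41 min + 3 h 49 min + 4 h 19 min = 38 h 10 min.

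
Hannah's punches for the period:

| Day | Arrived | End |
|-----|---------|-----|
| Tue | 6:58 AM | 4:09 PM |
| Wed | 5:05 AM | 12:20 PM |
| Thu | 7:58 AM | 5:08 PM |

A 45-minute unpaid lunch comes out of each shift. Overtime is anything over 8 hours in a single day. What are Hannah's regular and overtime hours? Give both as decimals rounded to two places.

Tue: 6:58 AM–4:09 PM = 9 h 11 min; less 45 min break → 8 h 26 min
Wed: 5:05 AM–12:20 PM = 7 h 15 min; less 45 min break → 6 h 30 min
Thu: 7:58 AM–5:08 PM = 9 h 10 min; less 45 min break → 8 h 25 min
Tue reg 8 h 0 min / OT 0 h 26 min; Wed reg 6 h 30 min / OT 0 h 0 min; Thu reg 8 h 0 min / OT 0 h 25 min.
Totals: regular 22 h 30 min, overtime 0 h 51 min.

Regular 22.50 hours, overtime 0.85 hours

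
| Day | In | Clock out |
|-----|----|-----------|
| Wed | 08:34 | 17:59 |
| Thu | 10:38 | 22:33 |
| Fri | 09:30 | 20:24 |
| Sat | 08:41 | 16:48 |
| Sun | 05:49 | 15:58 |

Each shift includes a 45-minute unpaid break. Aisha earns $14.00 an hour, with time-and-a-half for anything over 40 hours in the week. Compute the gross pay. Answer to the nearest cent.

$701.75

Wed: 08:34–17:59 = 9 h 25 min; less 45 min break → 8 h 40 min
Thu: 10:38–22:33 = 11 h 55 min; less 45 min break → 11 h 10 min
Fri: 09:30–20:24 = 10 h 54 min; less 45 min break → 10 h 9 min
Sat: 08:41–16:48 = 8 h 7 min; less 45 min break → 7 h 22 min
Sun: 05:49–15:58 = 10 h 9 min; less 45 min break → 9 h 24 min
Total worked: 46 h 45 min = 2805 min.
Regular 40 h 0 min = 2400 min at $14.00/h; overtime 6 h 45 min = 405 min at $21.00/h.
Pay = (2400 × $14.00 + 405 × $21.00) ÷ 60 = $701.75.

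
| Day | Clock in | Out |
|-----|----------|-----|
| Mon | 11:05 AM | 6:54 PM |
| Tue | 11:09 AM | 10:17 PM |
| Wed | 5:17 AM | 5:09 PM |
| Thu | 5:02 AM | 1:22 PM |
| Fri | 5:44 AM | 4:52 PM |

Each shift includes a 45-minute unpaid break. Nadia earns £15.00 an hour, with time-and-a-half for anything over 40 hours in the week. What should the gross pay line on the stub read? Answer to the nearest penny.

Mon: 11:05 AM–6:54 PM = 7 h 49 min; less 45 min break → 7 h 4 min
Tue: 11:09 AM–10:17 PM = 11 h 8 min; less 45 min break → 10 h 23 min
Wed: 5:17 AM–5:09 PM = 11 h 52 min; less 45 min break → 11 h 7 min
Thu: 5:02 AM–1:22 PM = 8 h 20 min; less 45 min break → 7 h 35 min
Fri: 5:44 AM–4:52 PM = 11 h 8 min; less 45 min break → 10 h 23 min
Total worked: 46 h 32 min = 2792 min.
Regular 40 h 0 min = 2400 min at £15.00/h; overtime 6 h 32 min = 392 min at £22.50/h.
Pay = (2400 × £15.00 + 392 × £22.50) ÷ 60 = £747.00.

£747.00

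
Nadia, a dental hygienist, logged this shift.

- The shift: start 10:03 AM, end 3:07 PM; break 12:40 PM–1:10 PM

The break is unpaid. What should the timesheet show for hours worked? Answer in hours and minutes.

4 h 34 min

The shift: 10:03 AM–3:07 PM = 5 h 4 min; less 30 min break → 4 h 34 min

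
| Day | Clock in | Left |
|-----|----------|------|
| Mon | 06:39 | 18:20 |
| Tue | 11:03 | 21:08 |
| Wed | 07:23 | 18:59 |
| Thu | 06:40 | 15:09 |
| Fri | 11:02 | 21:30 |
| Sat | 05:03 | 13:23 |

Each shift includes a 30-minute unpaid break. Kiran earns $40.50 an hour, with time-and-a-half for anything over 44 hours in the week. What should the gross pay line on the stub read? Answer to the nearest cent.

$2611.24

Mon: 06:39–18:20 = 11 h 41 min; less 30 min break → 11 h 11 min
Tue: 11:03–21:08 = 10 h 5 min; less 30 min break → 9 h 35 min
Wed: 07:23–18:59 = 11 h 36 min; less 30 min break → 11 h 6 min
Thu: 06:40–15:09 = 8 h 29 min; less 30 min break → 7 h 59 min
Fri: 11:02–21:30 = 10 h 28 min; less 30 min break → 9 h 58 min
Sat: 05:03–13:23 = 8 h 20 min; less 30 min break → 7 h 50 min
Total worked: 57 h 39 min = 3459 min.
Regular 44 h 0 min = 2640 min at $40.50/h; overtime 13 h 39 min = 819 min at $60.75/h.
Pay = (2640 × $40.50 + 819 × $60.75) ÷ 60 = $2611.24.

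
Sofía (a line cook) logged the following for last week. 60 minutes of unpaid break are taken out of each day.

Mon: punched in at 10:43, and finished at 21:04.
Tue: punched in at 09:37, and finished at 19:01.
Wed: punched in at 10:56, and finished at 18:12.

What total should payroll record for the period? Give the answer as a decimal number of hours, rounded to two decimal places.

Mon: 10:43–21:04 = 10 h 21 min; less 60 min break → 9 h 21 min
Tue: 09:37–19:01 = 9 h 24 min; less 60 min break → 8 h 24 min
Wed: 10:56–18:12 = 7 h 16 min; less 60 min break → 6 h 16 min
Total: 9 h 21 min + 8 h 24 min + 6 h 16 min = 24 h 1 min.

24.02 hours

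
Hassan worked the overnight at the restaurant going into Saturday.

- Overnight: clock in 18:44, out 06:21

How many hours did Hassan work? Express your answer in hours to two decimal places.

11.62 hours

Overnight: 18:44 → midnight = 5 h 16 min; midnight → 06:21 = 6 h 21 min; span 11 h 37 min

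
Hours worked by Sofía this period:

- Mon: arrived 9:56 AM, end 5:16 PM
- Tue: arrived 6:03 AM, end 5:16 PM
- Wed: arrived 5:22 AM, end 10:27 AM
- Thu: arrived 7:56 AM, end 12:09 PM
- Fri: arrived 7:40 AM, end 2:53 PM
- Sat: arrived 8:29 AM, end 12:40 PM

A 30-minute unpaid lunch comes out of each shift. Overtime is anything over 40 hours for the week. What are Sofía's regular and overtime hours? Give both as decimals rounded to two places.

Mon: 9:56 AM–5:16 PM = 7 h 20 min; less 30 min break → 6 h 50 min
Tue: 6:03 AM–5:16 PM = 11 h 13 min; less 30 min break → 10 h 43 min
Wed: 5:22 AM–10:27 AM = 5 h 5 min; less 30 min break → 4 h 35 min
Thu: 7:56 AM–12:09 PM = 4 h 13 min; less 30 min break → 3 h 43 min
Fri: 7:40 AM–2:53 PM = 7 h 13 min; less 30 min break → 6 h 43 min
Sat: 8:29 AM–12:40 PM = 4 h 11 min; less 30 min break → 3 h 41 min
Total worked: 36 h 15 min = 36.25 h.
Threshold 40 h → overtime 0 h 0 min, regular 36 h 15 min.

Regular 36.25 hours, overtime 0.00 hours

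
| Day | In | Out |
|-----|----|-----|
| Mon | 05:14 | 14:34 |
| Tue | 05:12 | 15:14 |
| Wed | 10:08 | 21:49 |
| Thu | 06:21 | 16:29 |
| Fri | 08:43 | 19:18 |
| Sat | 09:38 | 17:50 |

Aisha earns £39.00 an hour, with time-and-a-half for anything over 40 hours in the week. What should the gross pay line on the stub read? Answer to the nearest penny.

£2728.05

Mon: 05:14–14:34 = 9 h 20 min
Tue: 05:12–15:14 = 10 h 2 min
Wed: 10:08–21:49 = 11 h 41 min
Thu: 06:21–16:29 = 10 h 8 min
Fri: 08:43–19:18 = 10 h 35 min
Sat: 09:38–17:50 = 8 h 12 min
Total worked: 59 h 58 min = 3598 min.
Regular 40 h 0 min = 2400 min at £39.00/h; overtime 19 h 58 min = 1198 min at £58.50/h.
Pay = (2400 × £39.00 + 1198 × £58.50) ÷ 60 = £2728.05.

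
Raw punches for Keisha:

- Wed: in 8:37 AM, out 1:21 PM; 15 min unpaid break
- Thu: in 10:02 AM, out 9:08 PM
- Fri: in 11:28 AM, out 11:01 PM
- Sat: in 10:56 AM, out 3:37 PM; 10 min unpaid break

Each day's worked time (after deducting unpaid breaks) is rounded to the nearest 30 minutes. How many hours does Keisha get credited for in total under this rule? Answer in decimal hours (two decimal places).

31.50 hours

Wed: 8:37 AM–1:21 PM = 4 h 44 min − 15 min = 4 h 29 min → rounds to 4 h 30 min
Thu: 10:02 AM–9:08 PM = 11 h 6 min → rounds to 11 h 0 min
Fri: 11:28 AM–11:01 PM = 11 h 33 min → rounds to 11 h 30 min
Sat: 10:56 AM–3:37 PM = 4 h 41 min − 10 min = 4 h 31 min → rounds to 4 h 30 min
Total credited: 31 h 30 min.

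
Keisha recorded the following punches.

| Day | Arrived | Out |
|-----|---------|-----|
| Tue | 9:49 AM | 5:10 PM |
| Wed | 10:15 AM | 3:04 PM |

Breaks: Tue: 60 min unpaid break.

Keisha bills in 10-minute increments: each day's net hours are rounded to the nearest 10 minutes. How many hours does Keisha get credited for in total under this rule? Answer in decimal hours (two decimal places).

Tue: 9:49 AM–5:10 PM = 7 h 21 min − 60 min = 6 h 21 min → rounds to 6 h 20 min
Wed: 10:15 AM–3:04 PM = 4 h 49 min → rounds to 4 h 50 min
Total credited: 11 h 10 min.

11.17 hours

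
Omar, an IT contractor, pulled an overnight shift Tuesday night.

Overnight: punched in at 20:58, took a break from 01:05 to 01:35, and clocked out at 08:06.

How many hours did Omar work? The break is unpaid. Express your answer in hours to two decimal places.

Overnight: 20:58 → midnight = 3 h 2 min; midnight → 08:06 = 8 h 6 min; span 11 h 8 min; less 30 min break → 10 h 38 min

10.63 hours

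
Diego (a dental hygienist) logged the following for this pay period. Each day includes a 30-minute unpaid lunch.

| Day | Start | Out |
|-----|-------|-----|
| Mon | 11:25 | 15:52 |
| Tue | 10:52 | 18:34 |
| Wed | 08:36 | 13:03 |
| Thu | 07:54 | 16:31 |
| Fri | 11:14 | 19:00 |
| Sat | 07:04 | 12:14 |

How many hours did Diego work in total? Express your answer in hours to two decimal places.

Mon: 11:25–15:52 = 4 h 27 min; less 30 min break → 3 h 57 min
Tue: 10:52–18:34 = 7 h 42 min; less 30 min break → 7 h 12 min
Wed: 08:36–13:03 = 4 h 27 min; less 30 min break → 3 h 57 min
Thu: 07:54–16:31 = 8 h 37 min; less 30 min break → 8 h 7 min
Fri: 11:14–19:00 = 7 h 46 min; less 30 min break → 7 h 16 min
Sat: 07:04–12:14 = 5 h 10 min; less 30 min break → 4 h 40 min
Total: 3 h 57 min + 7 h 12 min + 3 h 57 min + 8 h 7 min + 7 h 16 min + 4 h 40 min = 35 h 9 min.

35.15 hours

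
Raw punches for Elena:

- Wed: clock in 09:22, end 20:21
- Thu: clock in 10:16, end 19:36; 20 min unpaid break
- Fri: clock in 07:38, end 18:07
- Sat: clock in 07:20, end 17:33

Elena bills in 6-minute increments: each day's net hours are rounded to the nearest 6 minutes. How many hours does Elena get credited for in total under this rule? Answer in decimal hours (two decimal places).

40.70 hours

Wed: 09:22–20:21 = 10 h 59 min → rounds to 11 h 0 min
Thu: 10:16–19:36 = 9 h 20 min − 20 min = 9 h 0 min → rounds to 9 h 0 min
Fri: 07:38–18:07 = 10 h 29 min → rounds to 10 h 30 min
Sat: 07:20–17:33 = 10 h 13 min → rounds to 10 h 12 min
Total credited: 40 h 42 min.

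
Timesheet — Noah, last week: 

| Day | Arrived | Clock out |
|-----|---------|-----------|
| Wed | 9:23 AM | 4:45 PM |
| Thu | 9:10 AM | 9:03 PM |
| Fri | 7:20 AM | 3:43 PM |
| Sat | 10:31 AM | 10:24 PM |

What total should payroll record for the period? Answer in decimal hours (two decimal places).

39.52 hours

Wed: 9:23 AM–4:45 PM = 7 h 22 min
Thu: 9:10 AM–9:03 PM = 11 h 53 min
Fri: 7:20 AM–3:43 PM = 8 h 23 min
Sat: 10:31 AM–10:24 PM = 11 h 53 min
Total: 7 h 22 min + 11 h 53 min + 8 h 23 min + 11 h 53 min = 39 h 31 min.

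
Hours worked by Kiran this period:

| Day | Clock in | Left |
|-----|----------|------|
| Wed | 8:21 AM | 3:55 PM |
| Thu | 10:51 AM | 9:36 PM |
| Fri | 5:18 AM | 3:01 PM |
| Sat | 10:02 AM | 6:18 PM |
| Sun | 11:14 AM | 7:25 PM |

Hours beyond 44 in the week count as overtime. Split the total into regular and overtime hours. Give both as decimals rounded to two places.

Regular 44.00 hours, overtime 0.48 hours

Wed: 8:21 AM–3:55 PM = 7 h 34 min
Thu: 10:51 AM–9:36 PM = 10 h 45 min
Fri: 5:18 AM–3:01 PM = 9 h 43 min
Sat: 10:02 AM–6:18 PM = 8 h 16 min
Sun: 11:14 AM–7:25 PM = 8 h 11 min
Total worked: 44 h 29 min = 44.48 h.
Threshold 44 h → overtime 0 h 29 min, regular 44 h 0 min.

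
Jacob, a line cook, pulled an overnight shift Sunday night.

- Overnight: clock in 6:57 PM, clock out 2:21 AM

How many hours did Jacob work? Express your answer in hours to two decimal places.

7.40 hours

Overnight: 6:57 PM → midnight = 5 h 3 min; midnight → 2:21 AM = 2 h 21 min; span 7 h 24 min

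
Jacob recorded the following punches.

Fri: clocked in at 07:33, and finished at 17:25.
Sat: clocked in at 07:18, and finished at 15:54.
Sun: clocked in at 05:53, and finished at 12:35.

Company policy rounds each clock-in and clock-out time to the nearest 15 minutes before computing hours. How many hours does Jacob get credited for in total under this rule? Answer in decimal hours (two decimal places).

25.25 hours

Fri: in 07:33→07:30, out 17:25→17:30; 10 h 0 min
Sat: in 07:18→07:15, out 15:54→16:00; 8 h 45 min
Sun: in 05:53→06:00, out 12:35→12:30; 6 h 30 min
Total credited: 25 h 15 min.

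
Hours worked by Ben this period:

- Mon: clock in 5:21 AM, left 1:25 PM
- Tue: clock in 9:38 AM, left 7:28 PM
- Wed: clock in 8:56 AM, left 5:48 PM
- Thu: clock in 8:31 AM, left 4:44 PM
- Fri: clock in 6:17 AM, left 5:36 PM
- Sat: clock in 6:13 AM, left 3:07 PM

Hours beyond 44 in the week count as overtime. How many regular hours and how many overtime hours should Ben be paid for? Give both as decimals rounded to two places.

Mon: 5:21 AM–1:25 PM = 8 h 4 min
Tue: 9:38 AM–7:28 PM = 9 h 50 min
Wed: 8:56 AM–5:48 PM = 8 h 52 min
Thu: 8:31 AM–4:44 PM = 8 h 13 min
Fri: 6:17 AM–5:36 PM = 11 h 19 min
Sat: 6:13 AM–3:07 PM = 8 h 54 min
Total worked: 55 h 12 min = 55.20 h.
Threshold 44 h → overtime 11 h 12 min, regular 44 h 0 min.

Regular 44.00 hours, overtime 11.20 hours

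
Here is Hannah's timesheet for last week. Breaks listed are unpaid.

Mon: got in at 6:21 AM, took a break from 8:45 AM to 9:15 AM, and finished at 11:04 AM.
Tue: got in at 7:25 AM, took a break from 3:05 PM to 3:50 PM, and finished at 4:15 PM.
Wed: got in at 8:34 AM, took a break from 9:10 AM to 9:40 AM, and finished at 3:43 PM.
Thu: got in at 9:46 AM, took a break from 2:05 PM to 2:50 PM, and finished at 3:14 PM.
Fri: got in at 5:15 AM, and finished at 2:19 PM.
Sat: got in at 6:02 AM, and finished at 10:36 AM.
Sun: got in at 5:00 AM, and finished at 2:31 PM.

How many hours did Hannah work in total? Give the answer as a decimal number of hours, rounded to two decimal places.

46.82 hours

Mon: 6:21 AM–11:04 AM = 4 h 43 min; less 30 min break → 4 h 13 min
Tue: 7:25 AM–4:15 PM = 8 h 50 min; less 45 min break → 8 h 5 min
Wed: 8:34 AM–3:43 PM = 7 h 9 min; less 30 min break → 6 h 39 min
Thu: 9:46 AM–3:14 PM = 5 h 28 min; less 45 min break → 4 h 43 min
Fri: 5:15 AM–2:19 PM = 9 h 4 min
Sat: 6:02 AM–10:36 AM = 4 h 34 min
Sun: 5:00 AM–2:31 PM = 9 h 31 min
Total: 4 h 13 min + 8 h 5 min + 6 h 39 min + 4 h 43 min + 9 h 4 min + 4 h 34 min + 9 h 31 min = 46 h 49 min.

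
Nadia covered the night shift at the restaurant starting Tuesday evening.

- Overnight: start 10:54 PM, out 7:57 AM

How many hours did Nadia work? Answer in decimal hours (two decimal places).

Overnight: 10:54 PM → midnight = 1 h 6 min; midnight → 7:57 AM = 7 h 57 min; span 9 h 3 min

9.05 hours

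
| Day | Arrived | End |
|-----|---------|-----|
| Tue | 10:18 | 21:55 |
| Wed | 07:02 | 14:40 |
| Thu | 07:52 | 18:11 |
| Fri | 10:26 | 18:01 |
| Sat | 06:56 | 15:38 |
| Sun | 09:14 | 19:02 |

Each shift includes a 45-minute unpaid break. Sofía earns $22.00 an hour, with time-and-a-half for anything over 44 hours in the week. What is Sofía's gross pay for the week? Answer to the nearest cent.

$1203.95

Tue: 10:18–21:55 = 11 h 37 min; less 45 min break → 10 h 52 min
Wed: 07:02–14:40 = 7 h 38 min; less 45 min break → 6 h 53 min
Thu: 07:52–18:11 = 10 h 19 min; less 45 min break → 9 h 34 min
Fri: 10:26–18:01 = 7 h 35 min; less 45 min break → 6 h 50 min
Sat: 06:56–15:38 = 8 h 42 min; less 45 min break → 7 h 57 min
Sun: 09:14–19:02 = 9 h 48 min; less 45 min break → 9 h 3 min
Total worked: 51 h 9 min = 3069 min.
Regular 44 h 0 min = 2640 min at $22.00/h; overtime 7 h 9 min = 429 min at $33.00/h.
Pay = (2640 × $22.00 + 429 × $33.00) ÷ 60 = $1203.95.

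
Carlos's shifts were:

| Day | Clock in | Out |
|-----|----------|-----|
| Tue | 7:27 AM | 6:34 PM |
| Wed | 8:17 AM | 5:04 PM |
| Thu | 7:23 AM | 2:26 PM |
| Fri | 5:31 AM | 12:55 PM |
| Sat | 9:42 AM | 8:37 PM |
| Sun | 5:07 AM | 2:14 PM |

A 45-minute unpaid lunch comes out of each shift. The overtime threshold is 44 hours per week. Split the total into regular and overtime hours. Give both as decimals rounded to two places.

Tue: 7:27 AM–6:34 PM = 11 h 7 min; less 45 min break → 10 h 22 min
Wed: 8:17 AM–5:04 PM = 8 h 47 min; less 45 min break → 8 h 2 min
Thu: 7:23 AM–2:26 PM = 7 h 3 min; less 45 min break → 6 h 18 min
Fri: 5:31 AM–12:55 PM = 7 h 24 min; less 45 min break → 6 h 39 min
Sat: 9:42 AM–8:37 PM = 10 h 55 min; less 45 min break → 10 h 10 min
Sun: 5:07 AM–2:14 PM = 9 h 7 min; less 45 min break → 8 h 22 min
Total worked: 49 h 53 min = 49.88 h.
Threshold 44 h → overtime 5 h 53 min, regular 44 h 0 min.

Regular 44.00 hours, overtime 5.88 hours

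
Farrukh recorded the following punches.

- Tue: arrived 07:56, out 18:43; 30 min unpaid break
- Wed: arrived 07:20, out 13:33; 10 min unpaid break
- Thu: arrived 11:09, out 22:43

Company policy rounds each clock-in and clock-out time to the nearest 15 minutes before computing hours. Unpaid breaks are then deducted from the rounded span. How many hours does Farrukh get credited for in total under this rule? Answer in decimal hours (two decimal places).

27.83 hours

Tue: in 07:56→08:00, out 18:43→18:45; 10 h 45 min − 30 min = 10 h 15 min
Wed: in 07:20→07:15, out 13:33→13:30; 6 h 15 min − 10 min = 6 h 5 min
Thu: in 11:09→11:15, out 22:43→22:45; 11 h 30 min
Total credited: 27 h 50 min.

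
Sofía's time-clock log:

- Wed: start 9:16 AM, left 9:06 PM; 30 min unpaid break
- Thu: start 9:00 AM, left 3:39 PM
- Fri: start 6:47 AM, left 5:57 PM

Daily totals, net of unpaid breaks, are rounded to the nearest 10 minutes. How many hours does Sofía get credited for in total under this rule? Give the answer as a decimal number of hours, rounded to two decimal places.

Wed: 9:16 AM–9:06 PM = 11 h 50 min − 30 min = 11 h 20 min → rounds to 11 h 20 min
Thu: 9:00 AM–3:39 PM = 6 h 39 min → rounds to 6 h 40 min
Fri: 6:47 AM–5:57 PM = 11 h 10 min → rounds to 11 h 10 min
Total credited: 29 h 10 min.

29.17 hours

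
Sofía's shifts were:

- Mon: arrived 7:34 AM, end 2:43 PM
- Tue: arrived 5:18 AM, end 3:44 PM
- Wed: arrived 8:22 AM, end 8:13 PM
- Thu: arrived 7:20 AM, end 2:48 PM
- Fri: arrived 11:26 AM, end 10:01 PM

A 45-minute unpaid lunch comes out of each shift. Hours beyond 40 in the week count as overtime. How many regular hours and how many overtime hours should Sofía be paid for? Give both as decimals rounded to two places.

Mon: 7:34 AM–2:43 PM = 7 h 9 min; less 45 min break → 6 h 24 min
Tue: 5:18 AM–3:44 PM = 10 h 26 min; less 45 min break → 9 h 41 min
Wed: 8:22 AM–8:13 PM = 11 h 51 min; less 45 min break → 11 h 6 min
Thu: 7:20 AM–2:48 PM = 7 h 28 min; less 45 min break → 6 h 43 min
Fri: 11:26 AM–10:01 PM = 10 h 35 min; less 45 min break → 9 h 50 min
Total worked: 43 h 44 min = 43.73 h.
Threshold 40 h → overtime 3 h 44 min, regular 40 h 0 min.

Regular 40.00 hours, overtime 3.73 hours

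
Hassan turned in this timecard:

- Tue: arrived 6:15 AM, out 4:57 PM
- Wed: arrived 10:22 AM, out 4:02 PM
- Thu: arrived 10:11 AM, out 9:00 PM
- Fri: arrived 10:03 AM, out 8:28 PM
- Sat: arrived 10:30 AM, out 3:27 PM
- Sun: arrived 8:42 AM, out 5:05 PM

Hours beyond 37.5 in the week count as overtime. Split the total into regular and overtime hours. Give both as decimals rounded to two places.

Regular 37.50 hours, overtime 13.43 hours

Tue: 6:15 AM–4:57 PM = 10 h 42 min
Wed: 10:22 AM–4:02 PM = 5 h 40 min
Thu: 10:11 AM–9:00 PM = 10 h 49 min
Fri: 10:03 AM–8:28 PM = 10 h 25 min
Sat: 10:30 AM–3:27 PM = 4 h 57 min
Sun: 8:42 AM–5:05 PM = 8 h 23 min
Total worked: 50 h 56 min = 50.93 h.
Threshold 37.5 h → overtime 13 h 26 min, regular 37 h 30 min.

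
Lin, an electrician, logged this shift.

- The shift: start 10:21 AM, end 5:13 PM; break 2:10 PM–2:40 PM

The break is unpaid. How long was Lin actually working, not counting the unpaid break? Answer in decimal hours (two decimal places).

6.37 hours

The shift: 10:21 AM–5:13 PM = 6 h 52 min; less 30 min break → 6 h 22 min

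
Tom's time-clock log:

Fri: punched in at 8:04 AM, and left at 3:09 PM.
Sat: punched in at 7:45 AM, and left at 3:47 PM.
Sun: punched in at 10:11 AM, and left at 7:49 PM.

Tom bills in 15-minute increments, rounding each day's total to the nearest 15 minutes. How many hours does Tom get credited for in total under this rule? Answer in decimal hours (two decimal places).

Fri: 8:04 AM–3:09 PM = 7 h 5 min → rounds to 7 h 0 min
Sat: 7:45 AM–3:47 PM = 8 h 2 min → rounds to 8 h 0 min
Sun: 10:11 AM–7:49 PM = 9 h 38 min → rounds to 9 h 45 min
Total credited: 24 h 45 min.

24.75 hours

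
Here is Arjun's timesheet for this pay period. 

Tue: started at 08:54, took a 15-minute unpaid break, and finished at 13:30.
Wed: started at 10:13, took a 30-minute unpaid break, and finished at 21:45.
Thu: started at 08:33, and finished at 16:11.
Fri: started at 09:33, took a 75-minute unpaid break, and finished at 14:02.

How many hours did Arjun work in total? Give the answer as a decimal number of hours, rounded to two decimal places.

26.25 hours

Tue: 08:54–13:30 = 4 h 36 min; less 15 min break → 4 h 21 min
Wed: 10:13–21:45 = 11 h 32 min; less 30 min break → 11 h 2 min
Thu: 08:33–16:11 = 7 h 38 min
Fri: 09:33–14:02 = 4 h 29 min; less 75 min break → 3 h 14 min
Total: 4 h 21 min + 11 h 2 min + 7 h 38 min + 3 h 14 min = 26 h 15 min.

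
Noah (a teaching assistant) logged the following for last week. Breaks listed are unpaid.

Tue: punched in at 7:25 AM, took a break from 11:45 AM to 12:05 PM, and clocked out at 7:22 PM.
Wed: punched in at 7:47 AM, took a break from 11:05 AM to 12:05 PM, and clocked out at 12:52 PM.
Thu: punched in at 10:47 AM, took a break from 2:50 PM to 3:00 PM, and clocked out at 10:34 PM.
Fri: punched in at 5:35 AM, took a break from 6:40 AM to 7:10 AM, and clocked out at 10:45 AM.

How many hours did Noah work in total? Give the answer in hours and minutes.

31 h 59 min

Tue: 7:25 AM–7:22 PM = 11 h 57 min; less 20 min break → 11 h 37 min
Wed: 7:47 AM–12:52 PM = 5 h 5 min; less 60 min break → 4 h 5 min
Thu: 10:47 AM–10:34 PM = 11 h 47 min; less 10 min break → 11 h 37 min
Fri: 5:35 AM–10:45 AM = 5 h 10 min; less 30 min break → 4 h 40 min
Total: 11 h 37 min + 4 h 5 min + 11 h 37 min + 4 h 40 min = 31 h 59 min.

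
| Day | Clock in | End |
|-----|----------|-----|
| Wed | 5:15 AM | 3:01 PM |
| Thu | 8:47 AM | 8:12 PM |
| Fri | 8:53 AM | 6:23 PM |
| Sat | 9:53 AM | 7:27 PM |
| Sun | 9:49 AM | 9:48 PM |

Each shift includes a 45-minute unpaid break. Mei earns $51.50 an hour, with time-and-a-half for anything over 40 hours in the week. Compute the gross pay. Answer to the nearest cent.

Wed: 5:15 AM–3:01 PM = 9 h 46 min; less 45 min break → 9 h 1 min
Thu: 8:47 AM–8:12 PM = 11 h 25 min; less 45 min break → 10 h 40 min
Fri: 8:53 AM–6:23 PM = 9 h 30 min; less 45 min break → 8 h 45 min
Sat: 9:53 AM–7:27 PM = 9 h 34 min; less 45 min break → 8 h 49 min
Sun: 9:49 AM–9:48 PM = 11 h 59 min; less 45 min break → 11 h 14 min
Total worked: 48 h 29 min = 2909 min.
Regular 40 h 0 min = 2400 min at $51.50/h; overtime 8 h 29 min = 509 min at $77.25/h.
Pay = (2400 × $51.50 + 509 × $77.25) ÷ 60 = $2715.34.

$2715.34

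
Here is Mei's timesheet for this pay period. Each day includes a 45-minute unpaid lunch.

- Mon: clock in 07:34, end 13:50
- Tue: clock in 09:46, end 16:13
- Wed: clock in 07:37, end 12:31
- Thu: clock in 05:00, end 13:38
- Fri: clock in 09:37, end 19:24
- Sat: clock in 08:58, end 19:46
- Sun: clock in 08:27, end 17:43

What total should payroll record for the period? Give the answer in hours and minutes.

50 h 51 min

Mon: 07:34–13:50 = 6 h 16 min; less 45 min break → 5 h 31 min
Tue: 09:46–16:13 = 6 h 27 min; less 45 min break → 5 h 42 min
Wed: 07:37–12:31 = 4 h 54 min; less 45 min break → 4 h 9 min
Thu: 05:00–13:38 = 8 h 38 min; less 45 min break → 7 h 53 min
Fri: 09:37–19:24 = 9 h 47 min; less 45 min break → 9 h 2 min
Sat: 08:58–19:46 = 10 h 48 min; less 45 min break → 10 h 3 min
Sun: 08:27–17:43 = 9 h 16 min; less 45 min break → 8 h 31 min
Total: 5 h 31 min + 5 h 42 min + 4 h 9 min + 7 h 53 min + 9 h 2 min + 10 h 3 min + 8 h 31 min = 50 h 51 min.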